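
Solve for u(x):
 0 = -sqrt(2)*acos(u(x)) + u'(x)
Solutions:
 Integral(1/acos(_y), (_y, u(x))) = C1 + sqrt(2)*x


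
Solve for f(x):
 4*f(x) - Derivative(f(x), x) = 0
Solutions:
 f(x) = C1*exp(4*x)


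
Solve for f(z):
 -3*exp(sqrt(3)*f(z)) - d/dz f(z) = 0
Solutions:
 f(z) = sqrt(3)*(2*log(1/(C1 + 3*z)) - log(3))/6


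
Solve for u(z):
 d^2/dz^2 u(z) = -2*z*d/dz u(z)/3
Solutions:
 u(z) = C1 + C2*erf(sqrt(3)*z/3)


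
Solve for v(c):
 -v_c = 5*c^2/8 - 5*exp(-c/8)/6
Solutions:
 v(c) = C1 - 5*c^3/24 - 20*exp(-c/8)/3


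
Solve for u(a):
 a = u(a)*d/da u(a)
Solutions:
 u(a) = -sqrt(C1 + a^2)
 u(a) = sqrt(C1 + a^2)


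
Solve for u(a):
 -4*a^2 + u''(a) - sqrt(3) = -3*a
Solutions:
 u(a) = C1 + C2*a + a^4/3 - a^3/2 + sqrt(3)*a^2/2


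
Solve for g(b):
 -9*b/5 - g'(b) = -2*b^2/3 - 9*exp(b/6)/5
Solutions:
 g(b) = C1 + 2*b^3/9 - 9*b^2/10 + 54*exp(b/6)/5


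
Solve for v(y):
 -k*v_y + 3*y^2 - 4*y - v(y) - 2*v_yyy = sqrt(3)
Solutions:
 v(y) = C1*exp(y*(2*k/((-6^(1/3) + 2^(1/3)*3^(5/6)*I)*(sqrt(3)*sqrt(2*k^3 + 27) + 9)^(1/3)) + 6^(1/3)*(sqrt(3)*sqrt(2*k^3 + 27) + 9)^(1/3)/12 - 2^(1/3)*3^(5/6)*I*(sqrt(3)*sqrt(2*k^3 + 27) + 9)^(1/3)/12)) + C2*exp(y*(-2*k/((6^(1/3) + 2^(1/3)*3^(5/6)*I)*(sqrt(3)*sqrt(2*k^3 + 27) + 9)^(1/3)) + 6^(1/3)*(sqrt(3)*sqrt(2*k^3 + 27) + 9)^(1/3)/12 + 2^(1/3)*3^(5/6)*I*(sqrt(3)*sqrt(2*k^3 + 27) + 9)^(1/3)/12)) + C3*exp(6^(1/3)*y*(6^(1/3)*k/(sqrt(3)*sqrt(2*k^3 + 27) + 9)^(1/3) - (sqrt(3)*sqrt(2*k^3 + 27) + 9)^(1/3))/6) + 6*k^2 - 6*k*y + 4*k + 3*y^2 - 4*y - sqrt(3)


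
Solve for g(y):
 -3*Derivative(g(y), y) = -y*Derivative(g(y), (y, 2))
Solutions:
 g(y) = C1 + C2*y^4


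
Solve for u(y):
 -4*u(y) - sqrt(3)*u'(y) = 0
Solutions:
 u(y) = C1*exp(-4*sqrt(3)*y/3)


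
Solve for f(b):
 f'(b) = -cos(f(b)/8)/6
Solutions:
 b/6 - 4*log(sin(f(b)/8) - 1) + 4*log(sin(f(b)/8) + 1) = C1


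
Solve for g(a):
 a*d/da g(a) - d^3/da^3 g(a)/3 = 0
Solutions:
 g(a) = C1 + Integral(C2*airyai(3^(1/3)*a) + C3*airybi(3^(1/3)*a), a)


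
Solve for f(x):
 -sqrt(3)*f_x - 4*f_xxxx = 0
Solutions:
 f(x) = C1 + C4*exp(-2^(1/3)*3^(1/6)*x/2) + (C2*sin(2^(1/3)*3^(2/3)*x/4) + C3*cos(2^(1/3)*3^(2/3)*x/4))*exp(2^(1/3)*3^(1/6)*x/4)


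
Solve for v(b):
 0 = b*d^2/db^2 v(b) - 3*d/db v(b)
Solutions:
 v(b) = C1 + C2*b^4


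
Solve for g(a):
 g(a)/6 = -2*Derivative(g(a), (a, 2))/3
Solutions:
 g(a) = C1*sin(a/2) + C2*cos(a/2)


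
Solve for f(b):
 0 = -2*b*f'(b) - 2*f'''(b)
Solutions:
 f(b) = C1 + Integral(C2*airyai(-b) + C3*airybi(-b), b)


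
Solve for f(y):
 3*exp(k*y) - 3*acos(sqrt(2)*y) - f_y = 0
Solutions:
 f(y) = C1 - 3*y*acos(sqrt(2)*y) + 3*sqrt(2)*sqrt(1 - 2*y^2)/2 + 3*Piecewise((exp(k*y)/k, Ne(k, 0)), (y, True))


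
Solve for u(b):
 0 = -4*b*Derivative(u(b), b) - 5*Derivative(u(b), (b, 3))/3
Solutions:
 u(b) = C1 + Integral(C2*airyai(-12^(1/3)*5^(2/3)*b/5) + C3*airybi(-12^(1/3)*5^(2/3)*b/5), b)


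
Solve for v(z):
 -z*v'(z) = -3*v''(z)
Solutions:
 v(z) = C1 + C2*erfi(sqrt(6)*z/6)


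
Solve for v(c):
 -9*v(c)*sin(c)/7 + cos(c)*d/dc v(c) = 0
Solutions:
 v(c) = C1/cos(c)^(9/7)


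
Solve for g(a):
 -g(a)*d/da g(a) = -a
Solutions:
 g(a) = -sqrt(C1 + a^2)
 g(a) = sqrt(C1 + a^2)


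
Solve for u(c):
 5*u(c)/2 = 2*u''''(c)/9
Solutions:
 u(c) = C1*exp(-5^(1/4)*sqrt(6)*c/2) + C2*exp(5^(1/4)*sqrt(6)*c/2) + C3*sin(5^(1/4)*sqrt(6)*c/2) + C4*cos(5^(1/4)*sqrt(6)*c/2)


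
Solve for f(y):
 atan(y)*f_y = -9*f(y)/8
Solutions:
 f(y) = C1*exp(-9*Integral(1/atan(y), y)/8)


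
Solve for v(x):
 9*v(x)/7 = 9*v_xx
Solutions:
 v(x) = C1*exp(-sqrt(7)*x/7) + C2*exp(sqrt(7)*x/7)


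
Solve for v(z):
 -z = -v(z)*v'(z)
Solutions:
 v(z) = -sqrt(C1 + z^2)
 v(z) = sqrt(C1 + z^2)


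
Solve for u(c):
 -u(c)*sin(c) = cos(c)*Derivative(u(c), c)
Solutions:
 u(c) = C1*cos(c)


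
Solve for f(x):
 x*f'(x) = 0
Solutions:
 f(x) = C1


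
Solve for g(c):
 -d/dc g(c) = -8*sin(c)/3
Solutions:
 g(c) = C1 - 8*cos(c)/3


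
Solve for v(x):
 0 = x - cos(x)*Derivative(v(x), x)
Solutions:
 v(x) = C1 + Integral(x/cos(x), x)


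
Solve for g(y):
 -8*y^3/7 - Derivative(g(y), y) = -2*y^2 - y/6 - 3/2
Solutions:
 g(y) = C1 - 2*y^4/7 + 2*y^3/3 + y^2/12 + 3*y/2


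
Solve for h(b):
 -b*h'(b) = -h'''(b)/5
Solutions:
 h(b) = C1 + Integral(C2*airyai(5^(1/3)*b) + C3*airybi(5^(1/3)*b), b)


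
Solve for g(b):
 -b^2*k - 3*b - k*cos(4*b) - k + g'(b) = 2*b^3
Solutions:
 g(b) = C1 + b^4/2 + b^3*k/3 + 3*b^2/2 + b*k + k*sin(4*b)/4


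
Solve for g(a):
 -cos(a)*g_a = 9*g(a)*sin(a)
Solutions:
 g(a) = C1*cos(a)^9


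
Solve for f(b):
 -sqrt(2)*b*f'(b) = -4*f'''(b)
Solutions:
 f(b) = C1 + Integral(C2*airyai(sqrt(2)*b/2) + C3*airybi(sqrt(2)*b/2), b)


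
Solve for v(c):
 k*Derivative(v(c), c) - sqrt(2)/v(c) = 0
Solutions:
 v(c) = -sqrt(C1 + 2*sqrt(2)*c/k)
 v(c) = sqrt(C1 + 2*sqrt(2)*c/k)


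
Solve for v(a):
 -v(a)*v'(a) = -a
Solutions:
 v(a) = -sqrt(C1 + a^2)
 v(a) = sqrt(C1 + a^2)


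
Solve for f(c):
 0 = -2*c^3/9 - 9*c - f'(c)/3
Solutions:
 f(c) = C1 - c^4/6 - 27*c^2/2


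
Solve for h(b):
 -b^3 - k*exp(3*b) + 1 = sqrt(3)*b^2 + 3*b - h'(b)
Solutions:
 h(b) = C1 + b^4/4 + sqrt(3)*b^3/3 + 3*b^2/2 - b + k*exp(3*b)/3


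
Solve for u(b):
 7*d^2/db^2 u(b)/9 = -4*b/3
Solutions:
 u(b) = C1 + C2*b - 2*b^3/7


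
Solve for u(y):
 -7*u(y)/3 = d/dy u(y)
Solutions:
 u(y) = C1*exp(-7*y/3)


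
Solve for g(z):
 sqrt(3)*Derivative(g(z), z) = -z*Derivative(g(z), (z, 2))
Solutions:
 g(z) = C1 + C2*z^(1 - sqrt(3))


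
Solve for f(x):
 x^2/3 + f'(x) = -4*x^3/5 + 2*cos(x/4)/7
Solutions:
 f(x) = C1 - x^4/5 - x^3/9 + 8*sin(x/4)/7


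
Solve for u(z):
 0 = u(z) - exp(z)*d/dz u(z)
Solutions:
 u(z) = C1*exp(-exp(-z))


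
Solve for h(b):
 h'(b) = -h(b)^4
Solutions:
 h(b) = (-3^(2/3) - 3*3^(1/6)*I)*(1/(C1 + b))^(1/3)/6
 h(b) = (-3^(2/3) + 3*3^(1/6)*I)*(1/(C1 + b))^(1/3)/6
 h(b) = (1/(C1 + 3*b))^(1/3)


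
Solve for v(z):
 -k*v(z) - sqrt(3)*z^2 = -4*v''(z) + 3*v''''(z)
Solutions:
 v(z) = C1*exp(-sqrt(3)*z*sqrt(2 - sqrt(4 - 3*k))/3) + C2*exp(sqrt(3)*z*sqrt(2 - sqrt(4 - 3*k))/3) + C3*exp(-sqrt(3)*z*sqrt(sqrt(4 - 3*k) + 2)/3) + C4*exp(sqrt(3)*z*sqrt(sqrt(4 - 3*k) + 2)/3) - sqrt(3)*z^2/k - 8*sqrt(3)/k^2


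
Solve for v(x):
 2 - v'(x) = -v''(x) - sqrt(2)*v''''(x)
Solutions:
 v(x) = C1 + C2*exp(-x*(-2*2^(1/6)*3^(2/3)/(9*sqrt(2) + sqrt(6)*sqrt(2*sqrt(2) + 27))^(1/3) + 6^(1/3)*(9*sqrt(2) + sqrt(6)*sqrt(2*sqrt(2) + 27))^(1/3))/12)*sin(x*(6*6^(1/6)/(9*sqrt(2) + sqrt(6)*sqrt(2*sqrt(2) + 27))^(1/3) + 2^(1/3)*3^(5/6)*(9*sqrt(2) + sqrt(6)*sqrt(2*sqrt(2) + 27))^(1/3))/12) + C3*exp(-x*(-2*2^(1/6)*3^(2/3)/(9*sqrt(2) + sqrt(6)*sqrt(2*sqrt(2) + 27))^(1/3) + 6^(1/3)*(9*sqrt(2) + sqrt(6)*sqrt(2*sqrt(2) + 27))^(1/3))/12)*cos(x*(6*6^(1/6)/(9*sqrt(2) + sqrt(6)*sqrt(2*sqrt(2) + 27))^(1/3) + 2^(1/3)*3^(5/6)*(9*sqrt(2) + sqrt(6)*sqrt(2*sqrt(2) + 27))^(1/3))/12) + C4*exp(x*(-2*2^(1/6)*3^(2/3)/(9*sqrt(2) + sqrt(6)*sqrt(2*sqrt(2) + 27))^(1/3) + 6^(1/3)*(9*sqrt(2) + sqrt(6)*sqrt(2*sqrt(2) + 27))^(1/3))/6) + 2*x


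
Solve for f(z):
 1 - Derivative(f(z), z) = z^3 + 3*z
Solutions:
 f(z) = C1 - z^4/4 - 3*z^2/2 + z


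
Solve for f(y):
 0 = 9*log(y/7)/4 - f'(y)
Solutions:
 f(y) = C1 + 9*y*log(y)/4 - 9*y*log(7)/4 - 9*y/4


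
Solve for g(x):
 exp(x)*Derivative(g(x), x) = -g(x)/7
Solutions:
 g(x) = C1*exp(exp(-x)/7)


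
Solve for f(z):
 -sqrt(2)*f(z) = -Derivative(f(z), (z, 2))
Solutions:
 f(z) = C1*exp(-2^(1/4)*z) + C2*exp(2^(1/4)*z)


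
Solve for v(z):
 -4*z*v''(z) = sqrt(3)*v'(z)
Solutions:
 v(z) = C1 + C2*z^(1 - sqrt(3)/4)


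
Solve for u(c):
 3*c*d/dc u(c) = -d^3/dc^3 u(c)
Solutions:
 u(c) = C1 + Integral(C2*airyai(-3^(1/3)*c) + C3*airybi(-3^(1/3)*c), c)


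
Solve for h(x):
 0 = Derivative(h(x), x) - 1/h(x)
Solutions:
 h(x) = -sqrt(C1 + 2*x)
 h(x) = sqrt(C1 + 2*x)


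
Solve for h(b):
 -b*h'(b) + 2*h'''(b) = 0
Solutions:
 h(b) = C1 + Integral(C2*airyai(2^(2/3)*b/2) + C3*airybi(2^(2/3)*b/2), b)


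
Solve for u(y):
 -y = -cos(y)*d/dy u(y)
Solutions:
 u(y) = C1 + Integral(y/cos(y), y)


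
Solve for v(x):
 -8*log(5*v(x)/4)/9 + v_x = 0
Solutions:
 9*Integral(1/(-log(_y) - log(5) + 2*log(2)), (_y, v(x)))/8 = C1 - x


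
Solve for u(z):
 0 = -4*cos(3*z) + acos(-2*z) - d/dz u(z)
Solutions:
 u(z) = C1 + z*acos(-2*z) + sqrt(1 - 4*z^2)/2 - 4*sin(3*z)/3


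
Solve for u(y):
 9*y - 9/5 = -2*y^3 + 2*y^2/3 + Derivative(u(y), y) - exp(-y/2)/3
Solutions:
 u(y) = C1 + y^4/2 - 2*y^3/9 + 9*y^2/2 - 9*y/5 - 2*exp(-y/2)/3


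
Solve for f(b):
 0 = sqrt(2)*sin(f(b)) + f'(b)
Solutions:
 f(b) = -acos((-C1 - exp(2*sqrt(2)*b))/(C1 - exp(2*sqrt(2)*b))) + 2*pi
 f(b) = acos((-C1 - exp(2*sqrt(2)*b))/(C1 - exp(2*sqrt(2)*b)))


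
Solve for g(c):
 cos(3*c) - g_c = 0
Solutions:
 g(c) = C1 + sin(3*c)/3


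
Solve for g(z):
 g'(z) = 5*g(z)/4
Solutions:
 g(z) = C1*exp(5*z/4)


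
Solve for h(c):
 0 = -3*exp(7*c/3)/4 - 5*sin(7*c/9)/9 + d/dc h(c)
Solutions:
 h(c) = C1 + 9*exp(7*c/3)/28 - 5*cos(7*c/9)/7


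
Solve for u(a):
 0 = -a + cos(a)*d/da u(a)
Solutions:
 u(a) = C1 + Integral(a/cos(a), a)


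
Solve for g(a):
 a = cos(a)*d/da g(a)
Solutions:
 g(a) = C1 + Integral(a/cos(a), a)


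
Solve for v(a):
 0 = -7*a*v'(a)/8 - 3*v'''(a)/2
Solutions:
 v(a) = C1 + Integral(C2*airyai(-126^(1/3)*a/6) + C3*airybi(-126^(1/3)*a/6), a)


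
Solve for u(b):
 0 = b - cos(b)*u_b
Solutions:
 u(b) = C1 + Integral(b/cos(b), b)


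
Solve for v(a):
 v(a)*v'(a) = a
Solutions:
 v(a) = -sqrt(C1 + a^2)
 v(a) = sqrt(C1 + a^2)


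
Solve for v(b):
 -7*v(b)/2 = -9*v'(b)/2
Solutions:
 v(b) = C1*exp(7*b/9)


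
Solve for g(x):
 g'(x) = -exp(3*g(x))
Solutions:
 g(x) = log((-3^(2/3) - 3*3^(1/6)*I)*(1/(C1 + x))^(1/3)/6)
 g(x) = log((-3^(2/3) + 3*3^(1/6)*I)*(1/(C1 + x))^(1/3)/6)
 g(x) = log(1/(C1 + 3*x))/3


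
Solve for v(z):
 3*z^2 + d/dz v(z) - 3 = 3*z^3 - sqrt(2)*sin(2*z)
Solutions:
 v(z) = C1 + 3*z^4/4 - z^3 + 3*z + sqrt(2)*cos(2*z)/2


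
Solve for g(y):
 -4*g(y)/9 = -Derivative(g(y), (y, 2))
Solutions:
 g(y) = C1*exp(-2*y/3) + C2*exp(2*y/3)


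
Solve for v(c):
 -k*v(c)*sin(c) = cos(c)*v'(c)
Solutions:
 v(c) = C1*exp(k*log(cos(c)))


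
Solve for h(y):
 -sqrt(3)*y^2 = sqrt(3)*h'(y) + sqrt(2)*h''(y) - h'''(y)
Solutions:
 h(y) = C1 + C2*exp(sqrt(2)*y*(1 - sqrt(1 + 2*sqrt(3)))/2) + C3*exp(sqrt(2)*y*(1 + sqrt(1 + 2*sqrt(3)))/2) - y^3/3 + sqrt(6)*y^2/3 - 4*y/3 - 2*sqrt(3)*y/3


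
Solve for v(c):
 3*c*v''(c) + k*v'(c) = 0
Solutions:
 v(c) = C1 + c^(1 - re(k)/3)*(C2*sin(log(c)*Abs(im(k))/3) + C3*cos(log(c)*im(k)/3))


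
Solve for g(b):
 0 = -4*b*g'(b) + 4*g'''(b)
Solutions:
 g(b) = C1 + Integral(C2*airyai(b) + C3*airybi(b), b)


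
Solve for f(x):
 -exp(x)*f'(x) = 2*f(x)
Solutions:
 f(x) = C1*exp(2*exp(-x))


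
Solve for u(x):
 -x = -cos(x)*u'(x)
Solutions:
 u(x) = C1 + Integral(x/cos(x), x)


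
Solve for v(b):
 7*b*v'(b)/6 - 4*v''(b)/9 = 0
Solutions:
 v(b) = C1 + C2*erfi(sqrt(21)*b/4)


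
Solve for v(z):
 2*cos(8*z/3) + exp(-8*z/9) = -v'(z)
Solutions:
 v(z) = C1 - 3*sin(8*z/3)/4 + 9*exp(-8*z/9)/8


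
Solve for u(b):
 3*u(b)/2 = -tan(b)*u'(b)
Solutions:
 u(b) = C1/sin(b)^(3/2)


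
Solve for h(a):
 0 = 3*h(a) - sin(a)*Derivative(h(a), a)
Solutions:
 h(a) = C1*(cos(a) - 1)^(3/2)/(cos(a) + 1)^(3/2)


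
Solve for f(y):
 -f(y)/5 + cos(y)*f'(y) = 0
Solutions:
 f(y) = C1*(sin(y) + 1)^(1/10)/(sin(y) - 1)^(1/10)


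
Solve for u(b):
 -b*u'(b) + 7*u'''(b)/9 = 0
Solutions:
 u(b) = C1 + Integral(C2*airyai(21^(2/3)*b/7) + C3*airybi(21^(2/3)*b/7), b)


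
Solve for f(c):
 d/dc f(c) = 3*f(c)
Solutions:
 f(c) = C1*exp(3*c)


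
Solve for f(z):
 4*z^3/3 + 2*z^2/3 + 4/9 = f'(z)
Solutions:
 f(z) = C1 + z^4/3 + 2*z^3/9 + 4*z/9


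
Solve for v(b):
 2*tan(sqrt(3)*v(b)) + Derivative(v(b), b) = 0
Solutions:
 v(b) = sqrt(3)*(pi - asin(C1*exp(-2*sqrt(3)*b)))/3
 v(b) = sqrt(3)*asin(C1*exp(-2*sqrt(3)*b))/3


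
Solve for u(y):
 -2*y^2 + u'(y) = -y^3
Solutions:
 u(y) = C1 - y^4/4 + 2*y^3/3


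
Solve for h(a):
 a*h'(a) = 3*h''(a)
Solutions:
 h(a) = C1 + C2*erfi(sqrt(6)*a/6)


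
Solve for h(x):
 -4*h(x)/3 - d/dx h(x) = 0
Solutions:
 h(x) = C1*exp(-4*x/3)


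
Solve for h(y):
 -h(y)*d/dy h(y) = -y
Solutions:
 h(y) = -sqrt(C1 + y^2)
 h(y) = sqrt(C1 + y^2)


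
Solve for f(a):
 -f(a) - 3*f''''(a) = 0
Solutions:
 f(a) = (C1*sin(sqrt(2)*3^(3/4)*a/6) + C2*cos(sqrt(2)*3^(3/4)*a/6))*exp(-sqrt(2)*3^(3/4)*a/6) + (C3*sin(sqrt(2)*3^(3/4)*a/6) + C4*cos(sqrt(2)*3^(3/4)*a/6))*exp(sqrt(2)*3^(3/4)*a/6)


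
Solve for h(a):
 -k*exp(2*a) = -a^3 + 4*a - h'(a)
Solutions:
 h(a) = C1 - a^4/4 + 2*a^2 + k*exp(2*a)/2


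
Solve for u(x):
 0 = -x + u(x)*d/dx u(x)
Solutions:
 u(x) = -sqrt(C1 + x^2)
 u(x) = sqrt(C1 + x^2)


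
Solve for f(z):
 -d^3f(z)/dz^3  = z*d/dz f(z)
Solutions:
 f(z) = C1 + Integral(C2*airyai(-z) + C3*airybi(-z), z)


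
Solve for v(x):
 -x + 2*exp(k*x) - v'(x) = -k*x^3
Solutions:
 v(x) = C1 + k*x^4/4 - x^2/2 + 2*exp(k*x)/k


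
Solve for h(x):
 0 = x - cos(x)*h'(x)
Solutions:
 h(x) = C1 + Integral(x/cos(x), x)


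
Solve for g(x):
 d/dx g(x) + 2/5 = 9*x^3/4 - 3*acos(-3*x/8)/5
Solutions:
 g(x) = C1 + 9*x^4/16 - 3*x*acos(-3*x/8)/5 - 2*x/5 - sqrt(64 - 9*x^2)/5


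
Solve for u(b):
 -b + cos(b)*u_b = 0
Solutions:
 u(b) = C1 + Integral(b/cos(b), b)


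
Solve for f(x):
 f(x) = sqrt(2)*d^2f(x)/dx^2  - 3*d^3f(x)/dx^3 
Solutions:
 f(x) = C1*exp(x*(4*2^(1/3)/(-4*sqrt(2) + sqrt(-32 + (243 - 4*sqrt(2))^2) + 243)^(1/3) + 4*sqrt(2) + 2^(2/3)*(-4*sqrt(2) + sqrt(-32 + (243 - 4*sqrt(2))^2) + 243)^(1/3))/36)*sin(2^(1/3)*sqrt(3)*x*(-2^(1/3)*(-4*sqrt(2) + 27*sqrt(-32/729 + (9 - 4*sqrt(2)/27)^2) + 243)^(1/3) + 4/(-4*sqrt(2) + 27*sqrt(-32/729 + (9 - 4*sqrt(2)/27)^2) + 243)^(1/3))/36) + C2*exp(x*(4*2^(1/3)/(-4*sqrt(2) + sqrt(-32 + (243 - 4*sqrt(2))^2) + 243)^(1/3) + 4*sqrt(2) + 2^(2/3)*(-4*sqrt(2) + sqrt(-32 + (243 - 4*sqrt(2))^2) + 243)^(1/3))/36)*cos(2^(1/3)*sqrt(3)*x*(-2^(1/3)*(-4*sqrt(2) + 27*sqrt(-32/729 + (9 - 4*sqrt(2)/27)^2) + 243)^(1/3) + 4/(-4*sqrt(2) + 27*sqrt(-32/729 + (9 - 4*sqrt(2)/27)^2) + 243)^(1/3))/36) + C3*exp(x*(-2^(2/3)*(-4*sqrt(2) + sqrt(-32 + (243 - 4*sqrt(2))^2) + 243)^(1/3) - 4*2^(1/3)/(-4*sqrt(2) + sqrt(-32 + (243 - 4*sqrt(2))^2) + 243)^(1/3) + 2*sqrt(2))/18)


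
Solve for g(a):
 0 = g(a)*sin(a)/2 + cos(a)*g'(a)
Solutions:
 g(a) = C1*sqrt(cos(a))


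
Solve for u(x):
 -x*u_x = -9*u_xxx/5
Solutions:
 u(x) = C1 + Integral(C2*airyai(15^(1/3)*x/3) + C3*airybi(15^(1/3)*x/3), x)


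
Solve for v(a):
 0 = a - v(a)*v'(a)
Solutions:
 v(a) = -sqrt(C1 + a^2)
 v(a) = sqrt(C1 + a^2)


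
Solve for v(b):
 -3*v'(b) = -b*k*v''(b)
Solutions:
 v(b) = C1 + b^(((re(k) + 3)*re(k) + im(k)^2)/(re(k)^2 + im(k)^2))*(C2*sin(3*log(b)*Abs(im(k))/(re(k)^2 + im(k)^2)) + C3*cos(3*log(b)*im(k)/(re(k)^2 + im(k)^2)))


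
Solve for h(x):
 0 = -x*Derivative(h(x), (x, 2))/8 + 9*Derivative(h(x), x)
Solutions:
 h(x) = C1 + C2*x^73


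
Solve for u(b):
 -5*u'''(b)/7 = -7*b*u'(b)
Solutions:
 u(b) = C1 + Integral(C2*airyai(35^(2/3)*b/5) + C3*airybi(35^(2/3)*b/5), b)


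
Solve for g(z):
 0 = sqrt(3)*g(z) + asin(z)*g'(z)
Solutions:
 g(z) = C1*exp(-sqrt(3)*Integral(1/asin(z), z))


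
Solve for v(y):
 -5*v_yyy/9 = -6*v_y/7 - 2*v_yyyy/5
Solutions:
 v(y) = C1 + C2*exp(y*(875*5^(2/3)*7^(1/3)/(486*sqrt(192446) + 214321)^(1/3) + 350 + 5^(1/3)*7^(2/3)*(486*sqrt(192446) + 214321)^(1/3))/756)*sin(sqrt(3)*35^(1/3)*y*(-7^(1/3)*(486*sqrt(192446) + 214321)^(1/3) + 875*5^(1/3)/(486*sqrt(192446) + 214321)^(1/3))/756) + C3*exp(y*(875*5^(2/3)*7^(1/3)/(486*sqrt(192446) + 214321)^(1/3) + 350 + 5^(1/3)*7^(2/3)*(486*sqrt(192446) + 214321)^(1/3))/756)*cos(sqrt(3)*35^(1/3)*y*(-7^(1/3)*(486*sqrt(192446) + 214321)^(1/3) + 875*5^(1/3)/(486*sqrt(192446) + 214321)^(1/3))/756) + C4*exp(y*(-5^(1/3)*7^(2/3)*(486*sqrt(192446) + 214321)^(1/3) - 875*5^(2/3)*7^(1/3)/(486*sqrt(192446) + 214321)^(1/3) + 175)/378)


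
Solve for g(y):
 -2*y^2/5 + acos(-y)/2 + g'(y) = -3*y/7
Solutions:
 g(y) = C1 + 2*y^3/15 - 3*y^2/14 - y*acos(-y)/2 - sqrt(1 - y^2)/2


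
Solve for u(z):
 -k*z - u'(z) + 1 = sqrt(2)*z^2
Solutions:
 u(z) = C1 - k*z^2/2 - sqrt(2)*z^3/3 + z


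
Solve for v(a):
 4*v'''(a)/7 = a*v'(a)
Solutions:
 v(a) = C1 + Integral(C2*airyai(14^(1/3)*a/2) + C3*airybi(14^(1/3)*a/2), a)


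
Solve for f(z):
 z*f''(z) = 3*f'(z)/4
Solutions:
 f(z) = C1 + C2*z^(7/4)


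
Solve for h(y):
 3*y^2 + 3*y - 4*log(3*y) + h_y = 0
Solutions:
 h(y) = C1 - y^3 - 3*y^2/2 + 4*y*log(y) - 4*y + y*log(81)


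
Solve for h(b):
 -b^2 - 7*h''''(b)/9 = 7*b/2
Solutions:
 h(b) = C1 + C2*b + C3*b^2 + C4*b^3 - b^6/280 - 3*b^5/80


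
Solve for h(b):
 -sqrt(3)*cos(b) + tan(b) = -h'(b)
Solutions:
 h(b) = C1 + log(cos(b)) + sqrt(3)*sin(b)


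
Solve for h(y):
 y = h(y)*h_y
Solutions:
 h(y) = -sqrt(C1 + y^2)
 h(y) = sqrt(C1 + y^2)


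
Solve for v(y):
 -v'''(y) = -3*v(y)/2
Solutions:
 v(y) = C3*exp(2^(2/3)*3^(1/3)*y/2) + (C1*sin(2^(2/3)*3^(5/6)*y/4) + C2*cos(2^(2/3)*3^(5/6)*y/4))*exp(-2^(2/3)*3^(1/3)*y/4)


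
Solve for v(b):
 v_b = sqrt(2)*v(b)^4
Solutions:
 v(b) = (-1/(C1 + 3*sqrt(2)*b))^(1/3)
 v(b) = (-1/(C1 + sqrt(2)*b))^(1/3)*(-3^(2/3) - 3*3^(1/6)*I)/6
 v(b) = (-1/(C1 + sqrt(2)*b))^(1/3)*(-3^(2/3) + 3*3^(1/6)*I)/6


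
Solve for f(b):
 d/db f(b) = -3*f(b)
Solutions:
 f(b) = C1*exp(-3*b)


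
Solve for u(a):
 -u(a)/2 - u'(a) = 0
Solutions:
 u(a) = C1*exp(-a/2)


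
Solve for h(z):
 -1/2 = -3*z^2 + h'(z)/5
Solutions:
 h(z) = C1 + 5*z^3 - 5*z/2


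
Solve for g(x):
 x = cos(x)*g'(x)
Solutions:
 g(x) = C1 + Integral(x/cos(x), x)


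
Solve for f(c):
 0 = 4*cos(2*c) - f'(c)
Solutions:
 f(c) = C1 + 2*sin(2*c)


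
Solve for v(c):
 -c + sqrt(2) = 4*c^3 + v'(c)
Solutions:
 v(c) = C1 - c^4 - c^2/2 + sqrt(2)*c


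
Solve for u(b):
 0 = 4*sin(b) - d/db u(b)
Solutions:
 u(b) = C1 - 4*cos(b)


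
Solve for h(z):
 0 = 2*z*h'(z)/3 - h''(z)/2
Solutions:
 h(z) = C1 + C2*erfi(sqrt(6)*z/3)


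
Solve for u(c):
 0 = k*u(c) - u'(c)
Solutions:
 u(c) = C1*exp(c*k)


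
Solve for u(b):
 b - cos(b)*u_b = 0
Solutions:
 u(b) = C1 + Integral(b/cos(b), b)


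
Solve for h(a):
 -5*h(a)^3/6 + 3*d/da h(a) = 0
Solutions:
 h(a) = -3*sqrt(-1/(C1 + 5*a))
 h(a) = 3*sqrt(-1/(C1 + 5*a))


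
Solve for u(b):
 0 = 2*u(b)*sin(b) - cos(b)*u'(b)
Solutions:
 u(b) = C1/cos(b)^2


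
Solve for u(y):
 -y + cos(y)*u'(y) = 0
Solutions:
 u(y) = C1 + Integral(y/cos(y), y)


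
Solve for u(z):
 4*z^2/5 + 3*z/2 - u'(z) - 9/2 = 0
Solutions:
 u(z) = C1 + 4*z^3/15 + 3*z^2/4 - 9*z/2


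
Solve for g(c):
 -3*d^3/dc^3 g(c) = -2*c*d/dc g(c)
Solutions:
 g(c) = C1 + Integral(C2*airyai(2^(1/3)*3^(2/3)*c/3) + C3*airybi(2^(1/3)*3^(2/3)*c/3), c)


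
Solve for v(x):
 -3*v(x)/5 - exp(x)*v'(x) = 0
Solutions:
 v(x) = C1*exp(3*exp(-x)/5)


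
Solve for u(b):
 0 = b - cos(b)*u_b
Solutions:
 u(b) = C1 + Integral(b/cos(b), b)


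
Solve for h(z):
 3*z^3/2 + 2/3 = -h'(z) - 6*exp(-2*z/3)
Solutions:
 h(z) = C1 - 3*z^4/8 - 2*z/3 + 9*exp(-2*z/3)


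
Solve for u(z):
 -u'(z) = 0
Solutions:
 u(z) = C1


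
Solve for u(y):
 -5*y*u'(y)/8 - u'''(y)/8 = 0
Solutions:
 u(y) = C1 + Integral(C2*airyai(-5^(1/3)*y) + C3*airybi(-5^(1/3)*y), y)


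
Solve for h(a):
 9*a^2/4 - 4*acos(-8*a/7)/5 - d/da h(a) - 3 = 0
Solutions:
 h(a) = C1 + 3*a^3/4 - 4*a*acos(-8*a/7)/5 - 3*a - sqrt(49 - 64*a^2)/10


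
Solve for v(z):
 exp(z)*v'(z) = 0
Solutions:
 v(z) = C1


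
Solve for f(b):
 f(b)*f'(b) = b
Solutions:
 f(b) = -sqrt(C1 + b^2)
 f(b) = sqrt(C1 + b^2)


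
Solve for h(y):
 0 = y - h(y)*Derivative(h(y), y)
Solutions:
 h(y) = -sqrt(C1 + y^2)
 h(y) = sqrt(C1 + y^2)


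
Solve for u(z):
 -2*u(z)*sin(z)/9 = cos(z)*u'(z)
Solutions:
 u(z) = C1*cos(z)^(2/9)


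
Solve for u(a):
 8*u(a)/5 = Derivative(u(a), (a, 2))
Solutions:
 u(a) = C1*exp(-2*sqrt(10)*a/5) + C2*exp(2*sqrt(10)*a/5)


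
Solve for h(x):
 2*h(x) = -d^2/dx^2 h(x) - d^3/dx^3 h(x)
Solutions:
 h(x) = C1*exp(x*(-2 + (3*sqrt(87) + 28)^(-1/3) + (3*sqrt(87) + 28)^(1/3))/6)*sin(sqrt(3)*x*(-(3*sqrt(87) + 28)^(1/3) + (3*sqrt(87) + 28)^(-1/3))/6) + C2*exp(x*(-2 + (3*sqrt(87) + 28)^(-1/3) + (3*sqrt(87) + 28)^(1/3))/6)*cos(sqrt(3)*x*(-(3*sqrt(87) + 28)^(1/3) + (3*sqrt(87) + 28)^(-1/3))/6) + C3*exp(-x*((3*sqrt(87) + 28)^(-1/3) + 1 + (3*sqrt(87) + 28)^(1/3))/3)


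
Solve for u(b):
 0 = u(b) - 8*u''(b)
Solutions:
 u(b) = C1*exp(-sqrt(2)*b/4) + C2*exp(sqrt(2)*b/4)


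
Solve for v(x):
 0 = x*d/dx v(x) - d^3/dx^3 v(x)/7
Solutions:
 v(x) = C1 + Integral(C2*airyai(7^(1/3)*x) + C3*airybi(7^(1/3)*x), x)


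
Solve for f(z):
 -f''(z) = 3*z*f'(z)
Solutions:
 f(z) = C1 + C2*erf(sqrt(6)*z/2)


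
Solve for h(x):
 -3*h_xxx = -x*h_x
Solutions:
 h(x) = C1 + Integral(C2*airyai(3^(2/3)*x/3) + C3*airybi(3^(2/3)*x/3), x)


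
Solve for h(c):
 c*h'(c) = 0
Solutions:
 h(c) = C1


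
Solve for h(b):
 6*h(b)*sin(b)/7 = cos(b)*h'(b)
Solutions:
 h(b) = C1/cos(b)^(6/7)


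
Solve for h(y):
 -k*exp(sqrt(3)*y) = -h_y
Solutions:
 h(y) = C1 + sqrt(3)*k*exp(sqrt(3)*y)/3


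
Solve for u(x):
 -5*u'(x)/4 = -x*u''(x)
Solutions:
 u(x) = C1 + C2*x^(9/4)


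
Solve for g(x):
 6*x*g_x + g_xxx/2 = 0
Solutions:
 g(x) = C1 + Integral(C2*airyai(-12^(1/3)*x) + C3*airybi(-12^(1/3)*x), x)


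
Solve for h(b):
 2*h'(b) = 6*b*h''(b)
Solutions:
 h(b) = C1 + C2*b^(4/3)


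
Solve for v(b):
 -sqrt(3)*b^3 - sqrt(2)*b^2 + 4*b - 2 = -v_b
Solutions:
 v(b) = C1 + sqrt(3)*b^4/4 + sqrt(2)*b^3/3 - 2*b^2 + 2*b


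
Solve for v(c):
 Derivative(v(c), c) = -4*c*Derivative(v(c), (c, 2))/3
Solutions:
 v(c) = C1 + C2*c^(1/4)


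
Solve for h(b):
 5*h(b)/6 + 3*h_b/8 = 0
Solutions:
 h(b) = C1*exp(-20*b/9)


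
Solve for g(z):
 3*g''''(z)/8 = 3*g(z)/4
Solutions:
 g(z) = C1*exp(-2^(1/4)*z) + C2*exp(2^(1/4)*z) + C3*sin(2^(1/4)*z) + C4*cos(2^(1/4)*z)


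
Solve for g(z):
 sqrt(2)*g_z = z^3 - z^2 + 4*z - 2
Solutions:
 g(z) = C1 + sqrt(2)*z^4/8 - sqrt(2)*z^3/6 + sqrt(2)*z^2 - sqrt(2)*z


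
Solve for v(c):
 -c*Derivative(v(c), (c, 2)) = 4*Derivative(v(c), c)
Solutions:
 v(c) = C1 + C2/c^3


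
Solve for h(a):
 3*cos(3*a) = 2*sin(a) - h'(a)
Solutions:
 h(a) = C1 - sin(3*a) - 2*cos(a)


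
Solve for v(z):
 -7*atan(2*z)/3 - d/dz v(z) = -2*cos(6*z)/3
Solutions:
 v(z) = C1 - 7*z*atan(2*z)/3 + 7*log(4*z^2 + 1)/12 + sin(6*z)/9


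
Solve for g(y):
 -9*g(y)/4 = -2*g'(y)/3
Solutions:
 g(y) = C1*exp(27*y/8)


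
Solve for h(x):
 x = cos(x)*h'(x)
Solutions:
 h(x) = C1 + Integral(x/cos(x), x)


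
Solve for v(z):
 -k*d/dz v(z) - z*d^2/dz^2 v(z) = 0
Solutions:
 v(z) = C1 + z^(1 - re(k))*(C2*sin(log(z)*Abs(im(k))) + C3*cos(log(z)*im(k)))


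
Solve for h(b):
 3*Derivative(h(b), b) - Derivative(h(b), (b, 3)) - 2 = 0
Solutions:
 h(b) = C1 + C2*exp(-sqrt(3)*b) + C3*exp(sqrt(3)*b) + 2*b/3


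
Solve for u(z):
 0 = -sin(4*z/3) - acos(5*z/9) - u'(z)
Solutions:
 u(z) = C1 - z*acos(5*z/9) + sqrt(81 - 25*z^2)/5 + 3*cos(4*z/3)/4


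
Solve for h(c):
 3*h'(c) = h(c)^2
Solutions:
 h(c) = -3/(C1 + c)


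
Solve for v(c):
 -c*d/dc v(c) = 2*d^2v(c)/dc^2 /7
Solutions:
 v(c) = C1 + C2*erf(sqrt(7)*c/2)


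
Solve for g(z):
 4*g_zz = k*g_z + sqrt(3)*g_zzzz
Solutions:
 g(z) = C1 + C2*exp(-z*(2^(2/3)*3^(1/6)*(9*k + sqrt(81*k^2 - 256*sqrt(3)))^(1/3) + 8*6^(1/3)/(9*k + sqrt(81*k^2 - 256*sqrt(3)))^(1/3))/6) + C3*exp(z*(2^(2/3)*3^(1/6)*(9*k + sqrt(81*k^2 - 256*sqrt(3)))^(1/3) - 6^(2/3)*I*(9*k + sqrt(81*k^2 - 256*sqrt(3)))^(1/3) - 64*sqrt(3)/((9*k + sqrt(81*k^2 - 256*sqrt(3)))^(1/3)*(-2^(2/3)*3^(1/6) + 6^(2/3)*I)))/12) + C4*exp(z*(2^(2/3)*3^(1/6)*(9*k + sqrt(81*k^2 - 256*sqrt(3)))^(1/3) + 6^(2/3)*I*(9*k + sqrt(81*k^2 - 256*sqrt(3)))^(1/3) + 64*sqrt(3)/((9*k + sqrt(81*k^2 - 256*sqrt(3)))^(1/3)*(2^(2/3)*3^(1/6) + 6^(2/3)*I)))/12)


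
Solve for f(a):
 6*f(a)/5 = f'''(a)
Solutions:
 f(a) = C3*exp(5^(2/3)*6^(1/3)*a/5) + (C1*sin(2^(1/3)*3^(5/6)*5^(2/3)*a/10) + C2*cos(2^(1/3)*3^(5/6)*5^(2/3)*a/10))*exp(-5^(2/3)*6^(1/3)*a/10)


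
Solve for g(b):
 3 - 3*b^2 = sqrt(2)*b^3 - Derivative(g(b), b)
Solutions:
 g(b) = C1 + sqrt(2)*b^4/4 + b^3 - 3*b


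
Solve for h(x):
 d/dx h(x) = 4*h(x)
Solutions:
 h(x) = C1*exp(4*x)


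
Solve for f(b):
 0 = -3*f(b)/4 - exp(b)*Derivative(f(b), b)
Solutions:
 f(b) = C1*exp(3*exp(-b)/4)


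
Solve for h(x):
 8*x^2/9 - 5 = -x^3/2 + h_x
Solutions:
 h(x) = C1 + x^4/8 + 8*x^3/27 - 5*x


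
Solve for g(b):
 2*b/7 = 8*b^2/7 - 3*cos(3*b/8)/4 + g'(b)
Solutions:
 g(b) = C1 - 8*b^3/21 + b^2/7 + 2*sin(3*b/8)


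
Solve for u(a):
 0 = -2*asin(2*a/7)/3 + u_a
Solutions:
 u(a) = C1 + 2*a*asin(2*a/7)/3 + sqrt(49 - 4*a^2)/3


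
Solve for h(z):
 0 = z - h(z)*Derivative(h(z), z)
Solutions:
 h(z) = -sqrt(C1 + z^2)
 h(z) = sqrt(C1 + z^2)


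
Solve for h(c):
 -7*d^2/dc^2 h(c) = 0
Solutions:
 h(c) = C1 + C2*c


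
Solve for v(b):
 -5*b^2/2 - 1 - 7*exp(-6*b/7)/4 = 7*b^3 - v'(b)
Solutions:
 v(b) = C1 + 7*b^4/4 + 5*b^3/6 + b - 49*exp(-6*b/7)/24


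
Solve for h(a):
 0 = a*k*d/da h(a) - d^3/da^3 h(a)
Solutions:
 h(a) = C1 + Integral(C2*airyai(a*k^(1/3)) + C3*airybi(a*k^(1/3)), a)


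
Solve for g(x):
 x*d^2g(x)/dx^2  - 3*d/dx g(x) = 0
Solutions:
 g(x) = C1 + C2*x^4


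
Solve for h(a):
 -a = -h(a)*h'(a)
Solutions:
 h(a) = -sqrt(C1 + a^2)
 h(a) = sqrt(C1 + a^2)


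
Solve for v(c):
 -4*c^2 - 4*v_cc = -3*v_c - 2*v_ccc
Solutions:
 v(c) = C1 + 4*c^3/9 + 16*c^2/9 + 80*c/27 + (C2*sin(sqrt(2)*c/2) + C3*cos(sqrt(2)*c/2))*exp(c)


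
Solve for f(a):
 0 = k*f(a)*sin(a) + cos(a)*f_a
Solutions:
 f(a) = C1*exp(k*log(cos(a)))


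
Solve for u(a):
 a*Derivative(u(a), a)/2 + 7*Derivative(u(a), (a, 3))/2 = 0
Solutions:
 u(a) = C1 + Integral(C2*airyai(-7^(2/3)*a/7) + C3*airybi(-7^(2/3)*a/7), a)


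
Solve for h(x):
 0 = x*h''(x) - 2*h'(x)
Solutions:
 h(x) = C1 + C2*x^3


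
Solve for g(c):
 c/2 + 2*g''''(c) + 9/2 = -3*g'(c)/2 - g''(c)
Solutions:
 g(c) = C1 + C2*exp(-3^(1/3)*c*(-(27 + sqrt(753))^(1/3) + 2*3^(1/3)/(27 + sqrt(753))^(1/3))/12)*sin(3^(1/6)*c*(6/(27 + sqrt(753))^(1/3) + 3^(2/3)*(27 + sqrt(753))^(1/3))/12) + C3*exp(-3^(1/3)*c*(-(27 + sqrt(753))^(1/3) + 2*3^(1/3)/(27 + sqrt(753))^(1/3))/12)*cos(3^(1/6)*c*(6/(27 + sqrt(753))^(1/3) + 3^(2/3)*(27 + sqrt(753))^(1/3))/12) + C4*exp(3^(1/3)*c*(-(27 + sqrt(753))^(1/3) + 2*3^(1/3)/(27 + sqrt(753))^(1/3))/6) - c^2/6 - 25*c/9


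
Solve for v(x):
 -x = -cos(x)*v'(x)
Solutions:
 v(x) = C1 + Integral(x/cos(x), x)


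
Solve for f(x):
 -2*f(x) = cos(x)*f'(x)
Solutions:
 f(x) = C1*(sin(x) - 1)/(sin(x) + 1)


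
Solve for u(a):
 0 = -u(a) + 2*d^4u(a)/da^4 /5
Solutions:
 u(a) = C1*exp(-2^(3/4)*5^(1/4)*a/2) + C2*exp(2^(3/4)*5^(1/4)*a/2) + C3*sin(2^(3/4)*5^(1/4)*a/2) + C4*cos(2^(3/4)*5^(1/4)*a/2)


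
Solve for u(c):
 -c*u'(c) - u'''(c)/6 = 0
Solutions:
 u(c) = C1 + Integral(C2*airyai(-6^(1/3)*c) + C3*airybi(-6^(1/3)*c), c)


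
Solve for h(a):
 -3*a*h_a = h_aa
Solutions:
 h(a) = C1 + C2*erf(sqrt(6)*a/2)


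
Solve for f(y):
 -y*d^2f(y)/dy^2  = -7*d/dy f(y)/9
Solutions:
 f(y) = C1 + C2*y^(16/9)


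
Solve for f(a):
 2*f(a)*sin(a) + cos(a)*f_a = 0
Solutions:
 f(a) = C1*cos(a)^2


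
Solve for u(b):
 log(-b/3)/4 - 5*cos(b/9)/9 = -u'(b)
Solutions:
 u(b) = C1 - b*log(-b)/4 + b/4 + b*log(3)/4 + 5*sin(b/9)


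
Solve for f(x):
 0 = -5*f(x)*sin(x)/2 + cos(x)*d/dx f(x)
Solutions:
 f(x) = C1/cos(x)^(5/2)


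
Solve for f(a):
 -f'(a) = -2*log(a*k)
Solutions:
 f(a) = C1 + 2*a*log(a*k) - 2*a


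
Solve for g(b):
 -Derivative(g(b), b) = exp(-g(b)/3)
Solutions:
 g(b) = 3*log(C1 - b/3)


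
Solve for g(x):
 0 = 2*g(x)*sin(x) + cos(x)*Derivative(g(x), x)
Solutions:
 g(x) = C1*cos(x)^2


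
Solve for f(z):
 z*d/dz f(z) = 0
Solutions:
 f(z) = C1


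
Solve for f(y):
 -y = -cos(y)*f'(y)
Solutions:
 f(y) = C1 + Integral(y/cos(y), y)


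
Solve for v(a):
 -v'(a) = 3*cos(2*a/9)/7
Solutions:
 v(a) = C1 - 27*sin(2*a/9)/14


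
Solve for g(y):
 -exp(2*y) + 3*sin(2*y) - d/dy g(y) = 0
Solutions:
 g(y) = C1 - exp(2*y)/2 - 3*cos(2*y)/2


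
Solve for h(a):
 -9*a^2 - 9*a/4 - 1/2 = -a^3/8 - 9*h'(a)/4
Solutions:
 h(a) = C1 - a^4/72 + 4*a^3/3 + a^2/2 + 2*a/9


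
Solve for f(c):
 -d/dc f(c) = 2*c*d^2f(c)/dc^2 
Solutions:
 f(c) = C1 + C2*sqrt(c)


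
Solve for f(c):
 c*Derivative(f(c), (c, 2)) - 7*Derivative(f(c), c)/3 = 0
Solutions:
 f(c) = C1 + C2*c^(10/3)


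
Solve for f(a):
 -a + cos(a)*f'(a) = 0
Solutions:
 f(a) = C1 + Integral(a/cos(a), a)


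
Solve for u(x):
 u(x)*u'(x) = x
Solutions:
 u(x) = -sqrt(C1 + x^2)
 u(x) = sqrt(C1 + x^2)


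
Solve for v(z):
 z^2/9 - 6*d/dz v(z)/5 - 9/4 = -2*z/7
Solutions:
 v(z) = C1 + 5*z^3/162 + 5*z^2/42 - 15*z/8


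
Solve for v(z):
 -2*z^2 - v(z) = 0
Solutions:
 v(z) = -2*z^2


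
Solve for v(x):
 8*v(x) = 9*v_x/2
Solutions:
 v(x) = C1*exp(16*x/9)


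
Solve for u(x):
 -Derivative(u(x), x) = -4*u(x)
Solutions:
 u(x) = C1*exp(4*x)


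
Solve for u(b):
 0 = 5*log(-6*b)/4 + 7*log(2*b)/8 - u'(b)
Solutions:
 u(b) = C1 + 17*b*log(b)/8 + b*(-17 + 7*log(2) + 10*log(6) + 10*I*pi)/8


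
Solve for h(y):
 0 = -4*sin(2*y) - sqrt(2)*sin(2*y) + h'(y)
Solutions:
 h(y) = C1 - 2*cos(2*y) - sqrt(2)*cos(2*y)/2


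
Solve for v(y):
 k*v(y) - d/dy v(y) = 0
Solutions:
 v(y) = C1*exp(k*y)


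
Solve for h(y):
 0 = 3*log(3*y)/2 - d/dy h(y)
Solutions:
 h(y) = C1 + 3*y*log(y)/2 - 3*y/2 + 3*y*log(3)/2


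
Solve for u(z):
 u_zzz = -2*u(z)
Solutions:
 u(z) = C3*exp(-2^(1/3)*z) + (C1*sin(2^(1/3)*sqrt(3)*z/2) + C2*cos(2^(1/3)*sqrt(3)*z/2))*exp(2^(1/3)*z/2)


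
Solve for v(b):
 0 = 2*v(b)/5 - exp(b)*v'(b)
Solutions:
 v(b) = C1*exp(-2*exp(-b)/5)


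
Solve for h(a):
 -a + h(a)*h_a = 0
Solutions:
 h(a) = -sqrt(C1 + a^2)
 h(a) = sqrt(C1 + a^2)


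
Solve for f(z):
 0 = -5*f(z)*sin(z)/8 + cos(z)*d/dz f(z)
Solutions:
 f(z) = C1/cos(z)^(5/8)


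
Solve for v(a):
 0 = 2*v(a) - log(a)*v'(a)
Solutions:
 v(a) = C1*exp(2*li(a))


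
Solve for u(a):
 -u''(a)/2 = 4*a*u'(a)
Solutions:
 u(a) = C1 + C2*erf(2*a)


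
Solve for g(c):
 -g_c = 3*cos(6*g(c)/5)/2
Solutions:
 3*c/2 - 5*log(sin(6*g(c)/5) - 1)/12 + 5*log(sin(6*g(c)/5) + 1)/12 = C1


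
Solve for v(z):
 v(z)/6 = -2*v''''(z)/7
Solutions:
 v(z) = (C1*sin(3^(3/4)*7^(1/4)*z/6) + C2*cos(3^(3/4)*7^(1/4)*z/6))*exp(-3^(3/4)*7^(1/4)*z/6) + (C3*sin(3^(3/4)*7^(1/4)*z/6) + C4*cos(3^(3/4)*7^(1/4)*z/6))*exp(3^(3/4)*7^(1/4)*z/6)


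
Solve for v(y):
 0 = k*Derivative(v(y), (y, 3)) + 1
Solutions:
 v(y) = C1 + C2*y + C3*y^2 - y^3/(6*k)


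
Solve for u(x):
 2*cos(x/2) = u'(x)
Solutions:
 u(x) = C1 + 4*sin(x/2)


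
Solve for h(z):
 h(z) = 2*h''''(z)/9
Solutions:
 h(z) = C1*exp(-2^(3/4)*sqrt(3)*z/2) + C2*exp(2^(3/4)*sqrt(3)*z/2) + C3*sin(2^(3/4)*sqrt(3)*z/2) + C4*cos(2^(3/4)*sqrt(3)*z/2)


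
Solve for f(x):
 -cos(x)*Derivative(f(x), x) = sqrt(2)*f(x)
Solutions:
 f(x) = C1*(sin(x) - 1)^(sqrt(2)/2)/(sin(x) + 1)^(sqrt(2)/2)


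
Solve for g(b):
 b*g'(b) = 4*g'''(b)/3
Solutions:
 g(b) = C1 + Integral(C2*airyai(6^(1/3)*b/2) + C3*airybi(6^(1/3)*b/2), b)


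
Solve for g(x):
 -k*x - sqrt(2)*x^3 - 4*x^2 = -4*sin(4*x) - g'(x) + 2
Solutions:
 g(x) = C1 + k*x^2/2 + sqrt(2)*x^4/4 + 4*x^3/3 + 2*x + cos(4*x)


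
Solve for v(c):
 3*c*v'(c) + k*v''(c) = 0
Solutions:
 v(c) = C1 + C2*sqrt(k)*erf(sqrt(6)*c*sqrt(1/k)/2)


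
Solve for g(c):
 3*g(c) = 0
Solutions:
 g(c) = 0


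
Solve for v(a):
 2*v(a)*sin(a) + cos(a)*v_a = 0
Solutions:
 v(a) = C1*cos(a)^2


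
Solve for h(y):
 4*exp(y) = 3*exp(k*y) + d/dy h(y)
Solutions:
 h(y) = C1 + 4*exp(y) - 3*exp(k*y)/k


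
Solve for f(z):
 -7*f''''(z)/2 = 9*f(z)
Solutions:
 f(z) = (C1*sin(14^(3/4)*sqrt(3)*z/14) + C2*cos(14^(3/4)*sqrt(3)*z/14))*exp(-14^(3/4)*sqrt(3)*z/14) + (C3*sin(14^(3/4)*sqrt(3)*z/14) + C4*cos(14^(3/4)*sqrt(3)*z/14))*exp(14^(3/4)*sqrt(3)*z/14)


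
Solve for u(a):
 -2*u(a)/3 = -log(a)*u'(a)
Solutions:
 u(a) = C1*exp(2*li(a)/3)


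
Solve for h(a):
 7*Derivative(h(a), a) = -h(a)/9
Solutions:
 h(a) = C1*exp(-a/63)


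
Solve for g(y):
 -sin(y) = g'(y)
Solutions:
 g(y) = C1 + cos(y)


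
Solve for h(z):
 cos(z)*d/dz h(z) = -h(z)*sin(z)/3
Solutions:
 h(z) = C1*cos(z)^(1/3)


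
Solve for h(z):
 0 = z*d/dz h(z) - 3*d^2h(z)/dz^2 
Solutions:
 h(z) = C1 + C2*erfi(sqrt(6)*z/6)


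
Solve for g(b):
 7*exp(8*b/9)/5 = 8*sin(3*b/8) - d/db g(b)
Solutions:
 g(b) = C1 - 63*exp(8*b/9)/40 - 64*cos(3*b/8)/3


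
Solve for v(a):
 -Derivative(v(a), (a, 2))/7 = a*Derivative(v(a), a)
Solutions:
 v(a) = C1 + C2*erf(sqrt(14)*a/2)


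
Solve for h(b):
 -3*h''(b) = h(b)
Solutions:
 h(b) = C1*sin(sqrt(3)*b/3) + C2*cos(sqrt(3)*b/3)


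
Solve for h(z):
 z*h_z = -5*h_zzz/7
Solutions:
 h(z) = C1 + Integral(C2*airyai(-5^(2/3)*7^(1/3)*z/5) + C3*airybi(-5^(2/3)*7^(1/3)*z/5), z)


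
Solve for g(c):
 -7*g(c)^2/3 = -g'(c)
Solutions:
 g(c) = -3/(C1 + 7*c)


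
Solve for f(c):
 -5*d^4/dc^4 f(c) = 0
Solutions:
 f(c) = C1 + C2*c + C3*c^2 + C4*c^3


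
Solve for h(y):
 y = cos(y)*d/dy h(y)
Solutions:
 h(y) = C1 + Integral(y/cos(y), y)


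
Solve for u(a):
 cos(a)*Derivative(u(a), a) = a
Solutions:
 u(a) = C1 + Integral(a/cos(a), a)


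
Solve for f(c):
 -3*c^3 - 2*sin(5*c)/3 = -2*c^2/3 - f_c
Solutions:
 f(c) = C1 + 3*c^4/4 - 2*c^3/9 - 2*cos(5*c)/15


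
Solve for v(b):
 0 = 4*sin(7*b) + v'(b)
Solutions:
 v(b) = C1 + 4*cos(7*b)/7


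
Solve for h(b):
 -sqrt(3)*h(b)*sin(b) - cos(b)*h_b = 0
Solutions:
 h(b) = C1*cos(b)^(sqrt(3))


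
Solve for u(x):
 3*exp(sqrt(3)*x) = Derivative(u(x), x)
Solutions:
 u(x) = C1 + sqrt(3)*exp(sqrt(3)*x)


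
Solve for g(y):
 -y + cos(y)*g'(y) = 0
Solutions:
 g(y) = C1 + Integral(y/cos(y), y)


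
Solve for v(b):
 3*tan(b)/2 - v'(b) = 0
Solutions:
 v(b) = C1 - 3*log(cos(b))/2


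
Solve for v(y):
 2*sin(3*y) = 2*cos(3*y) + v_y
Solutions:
 v(y) = C1 - 2*sqrt(2)*sin(3*y + pi/4)/3


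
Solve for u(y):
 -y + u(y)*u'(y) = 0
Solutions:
 u(y) = -sqrt(C1 + y^2)
 u(y) = sqrt(C1 + y^2)


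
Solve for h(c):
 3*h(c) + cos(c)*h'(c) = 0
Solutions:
 h(c) = C1*(sin(c) - 1)^(3/2)/(sin(c) + 1)^(3/2)


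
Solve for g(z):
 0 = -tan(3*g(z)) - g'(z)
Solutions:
 g(z) = -asin(C1*exp(-3*z))/3 + pi/3
 g(z) = asin(C1*exp(-3*z))/3


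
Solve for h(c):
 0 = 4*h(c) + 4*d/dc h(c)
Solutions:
 h(c) = C1*exp(-c)


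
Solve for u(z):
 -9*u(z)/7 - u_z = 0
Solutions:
 u(z) = C1*exp(-9*z/7)


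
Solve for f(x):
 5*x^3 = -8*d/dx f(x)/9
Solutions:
 f(x) = C1 - 45*x^4/32


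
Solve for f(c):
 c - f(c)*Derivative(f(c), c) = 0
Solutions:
 f(c) = -sqrt(C1 + c^2)
 f(c) = sqrt(C1 + c^2)


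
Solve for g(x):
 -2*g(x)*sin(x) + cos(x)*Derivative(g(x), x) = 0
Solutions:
 g(x) = C1/cos(x)^2


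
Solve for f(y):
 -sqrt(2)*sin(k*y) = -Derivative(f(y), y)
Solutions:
 f(y) = C1 - sqrt(2)*cos(k*y)/k


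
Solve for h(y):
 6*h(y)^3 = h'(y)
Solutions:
 h(y) = -sqrt(2)*sqrt(-1/(C1 + 6*y))/2
 h(y) = sqrt(2)*sqrt(-1/(C1 + 6*y))/2


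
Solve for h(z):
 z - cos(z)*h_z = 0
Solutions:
 h(z) = C1 + Integral(z/cos(z), z)


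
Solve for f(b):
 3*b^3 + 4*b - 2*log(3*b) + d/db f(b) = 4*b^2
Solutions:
 f(b) = C1 - 3*b^4/4 + 4*b^3/3 - 2*b^2 + 2*b*log(b) - 2*b + 2*b*log(3)


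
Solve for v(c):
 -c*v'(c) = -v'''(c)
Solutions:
 v(c) = C1 + Integral(C2*airyai(c) + C3*airybi(c), c)


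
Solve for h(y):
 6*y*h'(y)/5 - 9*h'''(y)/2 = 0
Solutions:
 h(y) = C1 + Integral(C2*airyai(30^(2/3)*y/15) + C3*airybi(30^(2/3)*y/15), y)


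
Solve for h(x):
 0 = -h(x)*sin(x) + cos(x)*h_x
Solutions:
 h(x) = C1/cos(x)


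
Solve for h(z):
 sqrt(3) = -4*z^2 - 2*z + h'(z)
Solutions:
 h(z) = C1 + 4*z^3/3 + z^2 + sqrt(3)*z


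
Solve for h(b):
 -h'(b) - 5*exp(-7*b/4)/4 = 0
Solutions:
 h(b) = C1 + 5*exp(-7*b/4)/7


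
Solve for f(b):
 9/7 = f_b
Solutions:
 f(b) = C1 + 9*b/7


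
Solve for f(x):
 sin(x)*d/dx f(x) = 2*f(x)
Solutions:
 f(x) = C1*(cos(x) - 1)/(cos(x) + 1)


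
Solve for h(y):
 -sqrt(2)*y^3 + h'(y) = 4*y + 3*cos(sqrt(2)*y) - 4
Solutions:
 h(y) = C1 + sqrt(2)*y^4/4 + 2*y^2 - 4*y + 3*sqrt(2)*sin(sqrt(2)*y)/2


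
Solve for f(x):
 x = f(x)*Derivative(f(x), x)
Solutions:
 f(x) = -sqrt(C1 + x^2)
 f(x) = sqrt(C1 + x^2)


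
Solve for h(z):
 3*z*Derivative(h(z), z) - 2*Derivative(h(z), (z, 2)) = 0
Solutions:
 h(z) = C1 + C2*erfi(sqrt(3)*z/2)


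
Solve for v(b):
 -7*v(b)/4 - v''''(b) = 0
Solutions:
 v(b) = (C1*sin(7^(1/4)*b/2) + C2*cos(7^(1/4)*b/2))*exp(-7^(1/4)*b/2) + (C3*sin(7^(1/4)*b/2) + C4*cos(7^(1/4)*b/2))*exp(7^(1/4)*b/2)


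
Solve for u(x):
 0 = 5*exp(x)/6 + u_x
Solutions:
 u(x) = C1 - 5*exp(x)/6


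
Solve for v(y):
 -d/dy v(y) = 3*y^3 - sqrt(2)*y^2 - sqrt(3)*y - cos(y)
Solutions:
 v(y) = C1 - 3*y^4/4 + sqrt(2)*y^3/3 + sqrt(3)*y^2/2 + sin(y)


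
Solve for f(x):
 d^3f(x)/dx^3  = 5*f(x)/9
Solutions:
 f(x) = C3*exp(15^(1/3)*x/3) + (C1*sin(3^(5/6)*5^(1/3)*x/6) + C2*cos(3^(5/6)*5^(1/3)*x/6))*exp(-15^(1/3)*x/6)


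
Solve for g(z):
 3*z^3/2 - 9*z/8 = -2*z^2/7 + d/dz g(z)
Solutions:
 g(z) = C1 + 3*z^4/8 + 2*z^3/21 - 9*z^2/16


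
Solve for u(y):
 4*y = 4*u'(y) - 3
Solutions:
 u(y) = C1 + y^2/2 + 3*y/4


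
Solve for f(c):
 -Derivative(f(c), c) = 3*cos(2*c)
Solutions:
 f(c) = C1 - 3*sin(2*c)/2


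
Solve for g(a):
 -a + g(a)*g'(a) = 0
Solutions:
 g(a) = -sqrt(C1 + a^2)
 g(a) = sqrt(C1 + a^2)


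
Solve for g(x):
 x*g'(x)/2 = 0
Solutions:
 g(x) = C1


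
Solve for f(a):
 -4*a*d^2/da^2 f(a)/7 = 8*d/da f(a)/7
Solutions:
 f(a) = C1 + C2/a


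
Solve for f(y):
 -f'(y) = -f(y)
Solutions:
 f(y) = C1*exp(y)


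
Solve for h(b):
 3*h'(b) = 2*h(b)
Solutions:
 h(b) = C1*exp(2*b/3)


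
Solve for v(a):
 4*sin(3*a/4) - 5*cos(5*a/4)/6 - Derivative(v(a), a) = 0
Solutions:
 v(a) = C1 - 2*sin(5*a/4)/3 - 16*cos(3*a/4)/3


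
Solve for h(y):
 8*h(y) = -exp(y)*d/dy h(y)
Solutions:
 h(y) = C1*exp(8*exp(-y))


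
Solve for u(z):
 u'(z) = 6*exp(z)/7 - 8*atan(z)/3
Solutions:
 u(z) = C1 - 8*z*atan(z)/3 + 6*exp(z)/7 + 4*log(z^2 + 1)/3


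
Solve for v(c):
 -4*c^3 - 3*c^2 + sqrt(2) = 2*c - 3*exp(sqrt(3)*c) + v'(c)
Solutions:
 v(c) = C1 - c^4 - c^3 - c^2 + sqrt(2)*c + sqrt(3)*exp(sqrt(3)*c)


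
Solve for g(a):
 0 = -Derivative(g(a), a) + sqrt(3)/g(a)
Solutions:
 g(a) = -sqrt(C1 + 2*sqrt(3)*a)
 g(a) = sqrt(C1 + 2*sqrt(3)*a)


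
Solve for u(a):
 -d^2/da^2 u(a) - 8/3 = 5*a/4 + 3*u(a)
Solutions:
 u(a) = C1*sin(sqrt(3)*a) + C2*cos(sqrt(3)*a) - 5*a/12 - 8/9


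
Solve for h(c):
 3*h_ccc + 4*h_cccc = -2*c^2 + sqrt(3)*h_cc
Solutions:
 h(c) = C1 + C2*c + C3*exp(c*(-3 + sqrt(9 + 16*sqrt(3)))/8) + C4*exp(-c*(3 + sqrt(9 + 16*sqrt(3)))/8) + sqrt(3)*c^4/18 + 2*c^3/3 + c^2*(8/3 + 2*sqrt(3))
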